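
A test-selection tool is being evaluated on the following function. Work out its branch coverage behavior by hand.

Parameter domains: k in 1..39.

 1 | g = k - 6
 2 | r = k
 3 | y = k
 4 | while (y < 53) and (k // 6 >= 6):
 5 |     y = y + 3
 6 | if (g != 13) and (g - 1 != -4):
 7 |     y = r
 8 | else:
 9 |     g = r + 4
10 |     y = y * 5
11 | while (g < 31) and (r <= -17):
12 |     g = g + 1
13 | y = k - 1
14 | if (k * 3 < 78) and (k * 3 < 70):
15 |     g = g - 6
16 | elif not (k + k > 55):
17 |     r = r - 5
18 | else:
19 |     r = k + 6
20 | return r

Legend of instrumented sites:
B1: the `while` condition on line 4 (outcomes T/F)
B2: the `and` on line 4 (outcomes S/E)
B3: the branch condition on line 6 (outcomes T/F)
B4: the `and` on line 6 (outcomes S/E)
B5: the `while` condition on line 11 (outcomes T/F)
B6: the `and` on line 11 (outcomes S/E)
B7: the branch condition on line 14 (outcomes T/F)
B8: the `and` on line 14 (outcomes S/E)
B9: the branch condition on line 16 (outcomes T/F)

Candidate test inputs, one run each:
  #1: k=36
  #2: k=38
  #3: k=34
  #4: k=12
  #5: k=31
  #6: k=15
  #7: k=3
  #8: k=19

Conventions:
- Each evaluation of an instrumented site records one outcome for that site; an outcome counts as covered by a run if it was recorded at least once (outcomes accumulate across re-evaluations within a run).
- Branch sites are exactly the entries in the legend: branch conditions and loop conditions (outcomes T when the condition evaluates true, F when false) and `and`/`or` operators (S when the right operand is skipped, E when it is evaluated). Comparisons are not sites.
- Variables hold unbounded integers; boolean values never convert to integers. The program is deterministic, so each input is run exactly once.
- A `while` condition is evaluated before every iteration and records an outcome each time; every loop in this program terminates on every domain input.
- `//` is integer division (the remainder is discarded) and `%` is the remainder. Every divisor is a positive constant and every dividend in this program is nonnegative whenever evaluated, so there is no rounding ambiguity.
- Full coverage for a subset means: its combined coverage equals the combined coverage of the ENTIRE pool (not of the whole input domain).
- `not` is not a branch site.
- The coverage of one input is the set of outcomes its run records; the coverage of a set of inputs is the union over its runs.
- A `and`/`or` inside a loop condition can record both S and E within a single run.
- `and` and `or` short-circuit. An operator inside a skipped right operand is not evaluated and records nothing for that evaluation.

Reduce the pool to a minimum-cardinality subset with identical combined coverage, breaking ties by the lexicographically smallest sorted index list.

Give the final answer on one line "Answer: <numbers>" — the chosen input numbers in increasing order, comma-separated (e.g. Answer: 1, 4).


test 1 (k=36) fires B2->E, B1->T, B2->E, B1->T, B2->E, B1->T, B2->E, B1->T, B2->E, B1->T, B2->E, B1->T, B2->S, B1->F, ...; hits B1=T, B1=F, B2=S, B2=E, B3=T, B4=E, B5=F, B6=E, B7=F, B8=S, B9=F
test 2 (k=38) fires B2->E, B1->T, B2->E, B1->T, B2->E, B1->T, B2->E, B1->T, B2->E, B1->T, B2->S, B1->F, B4->E, B3->T, ...; hits B1=T, B1=F, B2=S, B2=E, B3=T, B4=E, B5=F, B6=S, B7=F, B8=S, B9=F
test 3 (k=34) fires B2->E, B1->F, B4->E, B3->T, B6->E, B5->F, B8->S, B7->F, B9->F; hits B1=F, B2=E, B3=T, B4=E, B5=F, B6=E, B7=F, B8=S, B9=F
test 4 (k=12) fires B2->E, B1->F, B4->E, B3->T, B6->E, B5->F, B8->E, B7->T; hits B1=F, B2=E, B3=T, B4=E, B5=F, B6=E, B7=T, B8=E
test 5 (k=31) fires B2->E, B1->F, B4->E, B3->T, B6->E, B5->F, B8->S, B7->F, B9->F; hits B1=F, B2=E, B3=T, B4=E, B5=F, B6=E, B7=F, B8=S, B9=F
test 6 (k=15) fires B2->E, B1->F, B4->E, B3->T, B6->E, B5->F, B8->E, B7->T; hits B1=F, B2=E, B3=T, B4=E, B5=F, B6=E, B7=T, B8=E
test 7 (k=3) fires B2->E, B1->F, B4->E, B3->F, B6->E, B5->F, B8->E, B7->T; hits B1=F, B2=E, B3=F, B4=E, B5=F, B6=E, B7=T, B8=E
test 8 (k=19) fires B2->E, B1->F, B4->S, B3->F, B6->E, B5->F, B8->E, B7->T; hits B1=F, B2=E, B3=F, B4=S, B5=F, B6=E, B7=T, B8=E
together the pool reaches 16 outcomes: B1=T, B1=F, B2=S, B2=E, B3=T, B3=F, B4=S, B4=E, B5=F, B6=S, B6=E, B7=T, B7=F, B8=S, B8=E, B9=F
every size-1 subset falls short of the 16 outcomes (best: 11/16)
the canonical winner is {2, 8}: size 2, full 16-outcome coverage, earliest index list among size-2 covers
Answer: 2, 8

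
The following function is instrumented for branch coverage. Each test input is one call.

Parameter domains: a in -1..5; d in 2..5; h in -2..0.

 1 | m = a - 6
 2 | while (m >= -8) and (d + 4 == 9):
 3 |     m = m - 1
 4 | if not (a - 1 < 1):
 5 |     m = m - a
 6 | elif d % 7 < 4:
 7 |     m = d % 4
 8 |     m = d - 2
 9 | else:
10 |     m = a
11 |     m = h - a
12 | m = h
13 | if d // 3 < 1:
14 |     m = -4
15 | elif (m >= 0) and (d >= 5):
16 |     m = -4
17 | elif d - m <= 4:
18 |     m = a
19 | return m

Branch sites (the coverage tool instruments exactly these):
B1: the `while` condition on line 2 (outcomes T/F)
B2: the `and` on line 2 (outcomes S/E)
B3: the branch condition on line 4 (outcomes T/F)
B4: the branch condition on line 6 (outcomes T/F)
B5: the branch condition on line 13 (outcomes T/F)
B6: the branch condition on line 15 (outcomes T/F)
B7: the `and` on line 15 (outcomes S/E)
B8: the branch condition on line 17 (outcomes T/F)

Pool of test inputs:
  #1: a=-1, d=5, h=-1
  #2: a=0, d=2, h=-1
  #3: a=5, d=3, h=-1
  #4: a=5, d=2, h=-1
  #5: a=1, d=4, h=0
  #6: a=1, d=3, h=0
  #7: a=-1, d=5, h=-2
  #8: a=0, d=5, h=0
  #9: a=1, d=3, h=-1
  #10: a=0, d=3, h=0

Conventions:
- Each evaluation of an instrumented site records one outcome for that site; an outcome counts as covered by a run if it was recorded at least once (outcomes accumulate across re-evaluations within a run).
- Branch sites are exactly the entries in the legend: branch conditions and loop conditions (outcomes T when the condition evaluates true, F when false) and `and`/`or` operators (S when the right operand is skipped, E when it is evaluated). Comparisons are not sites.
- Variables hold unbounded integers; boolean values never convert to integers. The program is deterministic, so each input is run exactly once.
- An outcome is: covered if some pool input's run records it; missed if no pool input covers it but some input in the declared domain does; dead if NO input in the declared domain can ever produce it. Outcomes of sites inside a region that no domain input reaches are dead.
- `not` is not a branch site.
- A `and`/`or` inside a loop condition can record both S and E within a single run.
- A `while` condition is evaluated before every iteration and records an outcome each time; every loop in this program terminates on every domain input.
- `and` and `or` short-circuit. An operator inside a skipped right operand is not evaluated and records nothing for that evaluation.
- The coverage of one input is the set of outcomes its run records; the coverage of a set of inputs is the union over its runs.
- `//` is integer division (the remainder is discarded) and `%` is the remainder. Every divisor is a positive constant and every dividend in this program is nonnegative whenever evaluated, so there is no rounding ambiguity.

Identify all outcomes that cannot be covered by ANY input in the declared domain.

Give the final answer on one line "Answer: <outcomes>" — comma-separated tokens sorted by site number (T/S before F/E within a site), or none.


sweeping the full domain (84 inputs) for each outcome:
  reachable outcomes have witnesses, e.g. B1=T (e.g. a=-1, d=5, h=-2), B1=F (e.g. a=-1, d=2, h=-2), B2=S (e.g. a=-1, d=5, h=-2), B2=E (e.g. a=-1, d=2, h=-2)
Answer: none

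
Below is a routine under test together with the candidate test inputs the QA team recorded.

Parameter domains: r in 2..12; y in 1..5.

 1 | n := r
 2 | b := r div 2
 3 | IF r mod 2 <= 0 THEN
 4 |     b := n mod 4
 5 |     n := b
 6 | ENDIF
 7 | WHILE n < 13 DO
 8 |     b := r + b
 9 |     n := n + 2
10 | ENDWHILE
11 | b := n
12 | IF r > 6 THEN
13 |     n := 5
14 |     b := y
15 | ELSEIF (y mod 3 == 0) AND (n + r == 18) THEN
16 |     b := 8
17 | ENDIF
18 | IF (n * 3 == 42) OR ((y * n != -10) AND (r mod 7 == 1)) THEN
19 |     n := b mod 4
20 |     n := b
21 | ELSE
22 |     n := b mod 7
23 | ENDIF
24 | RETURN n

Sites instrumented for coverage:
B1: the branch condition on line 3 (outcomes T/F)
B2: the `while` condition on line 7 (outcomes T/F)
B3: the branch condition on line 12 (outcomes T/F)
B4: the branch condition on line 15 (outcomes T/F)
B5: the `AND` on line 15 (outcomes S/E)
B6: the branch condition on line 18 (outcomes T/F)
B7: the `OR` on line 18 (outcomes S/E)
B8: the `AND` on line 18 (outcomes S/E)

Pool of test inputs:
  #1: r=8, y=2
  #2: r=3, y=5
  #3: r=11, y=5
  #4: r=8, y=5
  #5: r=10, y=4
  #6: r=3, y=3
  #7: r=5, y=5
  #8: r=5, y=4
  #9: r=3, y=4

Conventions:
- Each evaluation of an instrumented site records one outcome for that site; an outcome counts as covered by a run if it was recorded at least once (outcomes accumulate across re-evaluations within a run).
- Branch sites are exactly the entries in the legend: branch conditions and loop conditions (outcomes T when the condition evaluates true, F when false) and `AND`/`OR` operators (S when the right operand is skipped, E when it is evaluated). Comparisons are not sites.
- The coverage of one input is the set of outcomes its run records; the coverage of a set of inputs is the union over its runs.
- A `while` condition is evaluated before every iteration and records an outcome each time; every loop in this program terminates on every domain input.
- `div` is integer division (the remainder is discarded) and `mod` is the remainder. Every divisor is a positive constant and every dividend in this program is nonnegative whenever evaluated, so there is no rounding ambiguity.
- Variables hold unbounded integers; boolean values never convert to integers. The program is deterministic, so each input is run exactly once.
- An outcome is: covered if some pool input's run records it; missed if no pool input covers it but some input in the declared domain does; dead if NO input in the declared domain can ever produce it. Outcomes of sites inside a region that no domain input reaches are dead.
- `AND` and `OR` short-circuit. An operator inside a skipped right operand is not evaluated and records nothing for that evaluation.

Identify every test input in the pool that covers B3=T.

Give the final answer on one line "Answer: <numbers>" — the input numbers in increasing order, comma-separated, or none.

input #1 (r=8, y=2): hits B3=T
input #2 (r=3, y=5): never hits B3=T
input #3 (r=11, y=5): hits B3=T
input #4 (r=8, y=5): hits B3=T
input #5 (r=10, y=4): hits B3=T
input #6 (r=3, y=3): never hits B3=T
input #7 (r=5, y=5): never hits B3=T
input #8 (r=5, y=4): never hits B3=T
input #9 (r=3, y=4): never hits B3=T

Answer: 1, 3, 4, 5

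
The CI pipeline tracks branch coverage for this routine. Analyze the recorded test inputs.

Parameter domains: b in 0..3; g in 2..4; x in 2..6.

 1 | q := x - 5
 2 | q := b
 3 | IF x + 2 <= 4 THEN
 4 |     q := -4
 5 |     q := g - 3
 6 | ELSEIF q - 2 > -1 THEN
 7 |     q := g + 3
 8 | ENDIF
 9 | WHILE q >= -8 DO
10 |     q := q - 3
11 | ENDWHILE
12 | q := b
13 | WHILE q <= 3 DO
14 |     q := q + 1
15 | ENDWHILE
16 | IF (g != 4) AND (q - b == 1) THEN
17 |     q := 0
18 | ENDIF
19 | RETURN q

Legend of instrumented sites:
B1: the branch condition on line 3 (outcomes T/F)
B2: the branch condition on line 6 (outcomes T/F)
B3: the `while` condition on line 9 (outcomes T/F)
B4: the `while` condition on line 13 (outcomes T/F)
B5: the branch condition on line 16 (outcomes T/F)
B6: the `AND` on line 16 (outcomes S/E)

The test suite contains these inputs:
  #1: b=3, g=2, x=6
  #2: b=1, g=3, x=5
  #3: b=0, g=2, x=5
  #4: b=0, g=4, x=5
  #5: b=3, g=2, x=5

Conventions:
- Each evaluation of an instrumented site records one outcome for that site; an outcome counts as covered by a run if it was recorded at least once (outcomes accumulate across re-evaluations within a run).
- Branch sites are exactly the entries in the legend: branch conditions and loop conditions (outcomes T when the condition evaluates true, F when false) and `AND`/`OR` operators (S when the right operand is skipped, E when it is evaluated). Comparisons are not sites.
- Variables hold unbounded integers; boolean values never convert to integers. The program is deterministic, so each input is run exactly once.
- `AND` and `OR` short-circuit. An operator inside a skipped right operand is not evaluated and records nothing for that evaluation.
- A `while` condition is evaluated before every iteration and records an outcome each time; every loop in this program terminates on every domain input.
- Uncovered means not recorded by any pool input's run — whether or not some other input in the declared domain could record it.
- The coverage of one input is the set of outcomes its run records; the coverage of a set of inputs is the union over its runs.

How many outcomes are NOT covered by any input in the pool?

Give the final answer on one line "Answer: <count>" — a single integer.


test 1 (b=3, g=2, x=6) fires B1->F, B2->T, B3->T, B3->T, B3->T, B3->T, B3->T, B3->F, B4->T, B4->F, B6->E, B5->T; hits B1=F, B2=T, B3=T, B3=F, B4=T, B4=F, B5=T, B6=E
test 2 (b=1, g=3, x=5) fires B1->F, B2->F, B3->T, B3->T, B3->T, B3->T, B3->F, B4->T, B4->T, B4->T, B4->F, B6->E, B5->F; hits B1=F, B2=F, B3=T, B3=F, B4=T, B4=F, B5=F, B6=E
test 3 (b=0, g=2, x=5) fires B1->F, B2->F, B3->T, B3->T, B3->T, B3->F, B4->T, B4->T, B4->T, B4->T, B4->F, B6->E, B5->F; hits B1=F, B2=F, B3=T, B3=F, B4=T, B4=F, B5=F, B6=E
test 4 (b=0, g=4, x=5) fires B1->F, B2->F, B3->T, B3->T, B3->T, B3->F, B4->T, B4->T, B4->T, B4->T, B4->F, B6->S, B5->F; hits B1=F, B2=F, B3=T, B3=F, B4=T, B4=F, B5=F, B6=S
test 5 (b=3, g=2, x=5) fires B1->F, B2->T, B3->T, B3->T, B3->T, B3->T, B3->T, B3->F, B4->T, B4->F, B6->E, B5->T; hits B1=F, B2=T, B3=T, B3=F, B4=T, B4=F, B5=T, B6=E
union over the pool: B1=F, B2=T, B2=F, B3=T, B3=F, B4=T, B4=F, B5=T, B5=F, B6=S, B6=E
uncovered (1 of 12): B1=T
Answer: 1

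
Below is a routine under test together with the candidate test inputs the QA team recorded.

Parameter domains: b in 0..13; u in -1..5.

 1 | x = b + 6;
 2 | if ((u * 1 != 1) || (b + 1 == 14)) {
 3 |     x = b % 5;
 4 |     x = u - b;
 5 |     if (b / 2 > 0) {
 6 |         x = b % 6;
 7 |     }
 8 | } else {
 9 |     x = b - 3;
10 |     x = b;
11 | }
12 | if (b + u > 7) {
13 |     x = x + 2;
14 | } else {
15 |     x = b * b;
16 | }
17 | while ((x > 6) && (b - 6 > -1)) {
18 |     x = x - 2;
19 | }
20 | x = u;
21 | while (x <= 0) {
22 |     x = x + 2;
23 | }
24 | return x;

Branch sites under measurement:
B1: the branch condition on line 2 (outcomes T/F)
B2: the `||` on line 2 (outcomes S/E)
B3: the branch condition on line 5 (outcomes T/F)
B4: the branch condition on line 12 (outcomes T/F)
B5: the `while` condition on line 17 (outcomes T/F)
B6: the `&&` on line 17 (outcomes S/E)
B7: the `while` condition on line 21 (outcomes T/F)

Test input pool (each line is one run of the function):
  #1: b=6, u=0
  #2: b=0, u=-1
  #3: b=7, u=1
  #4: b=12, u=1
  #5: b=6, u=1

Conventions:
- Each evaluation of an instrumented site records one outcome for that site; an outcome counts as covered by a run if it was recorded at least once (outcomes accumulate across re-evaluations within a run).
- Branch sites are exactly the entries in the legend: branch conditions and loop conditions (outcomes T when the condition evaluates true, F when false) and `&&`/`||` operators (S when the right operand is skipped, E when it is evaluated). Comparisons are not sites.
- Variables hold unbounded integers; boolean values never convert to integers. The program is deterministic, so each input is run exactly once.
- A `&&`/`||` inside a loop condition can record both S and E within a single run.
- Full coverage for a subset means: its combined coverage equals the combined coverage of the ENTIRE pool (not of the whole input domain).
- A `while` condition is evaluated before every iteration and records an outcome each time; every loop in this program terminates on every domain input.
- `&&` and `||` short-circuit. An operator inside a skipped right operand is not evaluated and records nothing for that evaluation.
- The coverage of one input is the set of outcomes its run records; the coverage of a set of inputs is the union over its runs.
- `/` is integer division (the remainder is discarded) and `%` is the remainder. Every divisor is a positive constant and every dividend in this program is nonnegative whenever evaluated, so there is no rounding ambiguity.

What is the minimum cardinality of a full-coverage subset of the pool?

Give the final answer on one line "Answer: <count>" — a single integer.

input #1 (b=6, u=0): covers B1=T, B2=S, B3=T, B4=F, B5=T, B5=F, B6=S, B6=E, B7=T, B7=F
input #2 (b=0, u=-1): covers B1=T, B2=S, B3=F, B4=F, B5=F, B6=S, B7=T, B7=F
input #3 (b=7, u=1): covers B1=F, B2=E, B4=T, B5=T, B5=F, B6=S, B6=E, B7=F
input #4 (b=12, u=1): covers B1=F, B2=E, B4=T, B5=T, B5=F, B6=S, B6=E, B7=F
input #5 (b=6, u=1): covers B1=F, B2=E, B4=F, B5=T, B5=F, B6=S, B6=E, B7=F
union over all inputs: B1=T, B1=F, B2=S, B2=E, B3=T, B3=F, B4=T, B4=F, B5=T, B5=F, B6=S, B6=E, B7=T, B7=F (14 outcomes)
no size-1 subset reaches all 14 outcomes (best union: 10/14)
no size-2 subset reaches all 14 outcomes (best union: 13/14)
the canonical winner is {1, 2, 3}: size 3, full 14-outcome coverage, earliest index list among size-3 covers

Answer: 3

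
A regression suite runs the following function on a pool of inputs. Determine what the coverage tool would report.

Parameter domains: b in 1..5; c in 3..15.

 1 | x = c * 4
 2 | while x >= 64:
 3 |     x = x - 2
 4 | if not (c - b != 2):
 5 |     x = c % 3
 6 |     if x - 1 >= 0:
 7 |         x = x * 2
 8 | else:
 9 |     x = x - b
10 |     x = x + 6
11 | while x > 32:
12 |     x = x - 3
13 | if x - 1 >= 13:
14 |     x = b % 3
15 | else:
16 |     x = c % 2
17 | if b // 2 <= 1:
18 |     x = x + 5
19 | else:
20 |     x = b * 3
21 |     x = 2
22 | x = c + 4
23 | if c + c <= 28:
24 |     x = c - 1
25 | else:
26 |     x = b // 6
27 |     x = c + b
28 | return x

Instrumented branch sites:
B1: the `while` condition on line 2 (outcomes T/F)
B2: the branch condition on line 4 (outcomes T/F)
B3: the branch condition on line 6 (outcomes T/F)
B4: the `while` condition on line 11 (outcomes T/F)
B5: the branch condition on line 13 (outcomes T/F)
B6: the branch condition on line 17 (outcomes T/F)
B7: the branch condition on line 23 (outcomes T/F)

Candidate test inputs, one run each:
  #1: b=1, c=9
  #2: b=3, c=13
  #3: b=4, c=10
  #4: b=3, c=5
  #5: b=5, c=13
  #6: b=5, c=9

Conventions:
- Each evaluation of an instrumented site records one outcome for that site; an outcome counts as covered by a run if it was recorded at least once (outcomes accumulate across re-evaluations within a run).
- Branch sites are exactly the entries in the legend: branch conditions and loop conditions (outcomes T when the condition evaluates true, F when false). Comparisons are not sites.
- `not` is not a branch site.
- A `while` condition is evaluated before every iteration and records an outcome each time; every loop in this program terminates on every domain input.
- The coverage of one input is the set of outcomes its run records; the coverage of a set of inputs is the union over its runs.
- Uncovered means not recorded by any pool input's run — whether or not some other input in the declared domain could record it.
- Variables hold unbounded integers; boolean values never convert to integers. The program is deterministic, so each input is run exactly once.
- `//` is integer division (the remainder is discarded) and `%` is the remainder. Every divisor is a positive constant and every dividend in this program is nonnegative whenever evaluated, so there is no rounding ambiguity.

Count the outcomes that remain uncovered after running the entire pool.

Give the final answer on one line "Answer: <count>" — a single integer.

input #1, b=1, c=9: events B1->F, B2->F, B4->T, B4->T, B4->T, B4->F, B5->T, B6->T, B7->T; outcomes B1=F, B2=F, B4=T, B4=F, B5=T, B6=T, B7=T
input #2, b=3, c=13: events B1->F, B2->F, B4->T, B4->T, B4->T, B4->T, B4->T, B4->T, B4->T, B4->T, B4->F, B5->T, B6->T, B7->T; outcomes B1=F, B2=F, B4=T, B4=F, B5=T, B6=T, B7=T
input #3, b=4, c=10: events B1->F, B2->F, B4->T, B4->T, B4->T, B4->T, B4->F, B5->T, B6->F, B7->T; outcomes B1=F, B2=F, B4=T, B4=F, B5=T, B6=F, B7=T
input #4, b=3, c=5: events B1->F, B2->T, B3->T, B4->F, B5->F, B6->T, B7->T; outcomes B1=F, B2=T, B3=T, B4=F, B5=F, B6=T, B7=T
input #5, b=5, c=13: events B1->F, B2->F, B4->T, B4->T, B4->T, B4->T, B4->T, B4->T, B4->T, B4->F, B5->T, B6->F, B7->T; outcomes B1=F, B2=F, B4=T, B4=F, B5=T, B6=F, B7=T
input #6, b=5, c=9: events B1->F, B2->F, B4->T, B4->T, B4->F, B5->T, B6->F, B7->T; outcomes B1=F, B2=F, B4=T, B4=F, B5=T, B6=F, B7=T
union over the pool: B1=F, B2=T, B2=F, B3=T, B4=T, B4=F, B5=T, B5=F, B6=T, B6=F, B7=T
uncovered (3 of 14): B1=T, B3=F, B7=F

Answer: 3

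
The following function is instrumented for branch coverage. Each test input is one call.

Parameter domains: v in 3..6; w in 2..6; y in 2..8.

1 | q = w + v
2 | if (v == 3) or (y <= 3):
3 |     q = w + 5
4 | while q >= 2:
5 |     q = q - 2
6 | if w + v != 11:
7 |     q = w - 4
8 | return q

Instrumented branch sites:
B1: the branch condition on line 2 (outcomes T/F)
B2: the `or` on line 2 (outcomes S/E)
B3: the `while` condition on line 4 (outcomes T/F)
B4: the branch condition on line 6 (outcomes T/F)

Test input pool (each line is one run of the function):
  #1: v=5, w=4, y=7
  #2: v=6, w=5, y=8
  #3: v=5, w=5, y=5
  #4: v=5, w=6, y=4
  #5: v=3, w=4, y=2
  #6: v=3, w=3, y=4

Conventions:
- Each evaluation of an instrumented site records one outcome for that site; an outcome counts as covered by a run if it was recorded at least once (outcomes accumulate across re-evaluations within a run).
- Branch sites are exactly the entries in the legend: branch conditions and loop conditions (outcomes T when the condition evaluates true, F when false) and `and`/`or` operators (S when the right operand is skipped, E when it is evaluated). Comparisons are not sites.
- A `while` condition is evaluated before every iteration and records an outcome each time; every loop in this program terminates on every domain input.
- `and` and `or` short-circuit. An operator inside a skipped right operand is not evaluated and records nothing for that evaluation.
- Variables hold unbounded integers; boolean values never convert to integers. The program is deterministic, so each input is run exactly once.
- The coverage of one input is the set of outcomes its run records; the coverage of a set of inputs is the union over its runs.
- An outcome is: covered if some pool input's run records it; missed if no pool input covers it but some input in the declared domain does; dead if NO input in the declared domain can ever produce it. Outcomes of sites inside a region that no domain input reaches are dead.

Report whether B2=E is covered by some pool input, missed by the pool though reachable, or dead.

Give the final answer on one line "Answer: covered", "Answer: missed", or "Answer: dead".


B2=E is recorded by pool input(s) 1, 2, 3, 4 -> covered
Answer: covered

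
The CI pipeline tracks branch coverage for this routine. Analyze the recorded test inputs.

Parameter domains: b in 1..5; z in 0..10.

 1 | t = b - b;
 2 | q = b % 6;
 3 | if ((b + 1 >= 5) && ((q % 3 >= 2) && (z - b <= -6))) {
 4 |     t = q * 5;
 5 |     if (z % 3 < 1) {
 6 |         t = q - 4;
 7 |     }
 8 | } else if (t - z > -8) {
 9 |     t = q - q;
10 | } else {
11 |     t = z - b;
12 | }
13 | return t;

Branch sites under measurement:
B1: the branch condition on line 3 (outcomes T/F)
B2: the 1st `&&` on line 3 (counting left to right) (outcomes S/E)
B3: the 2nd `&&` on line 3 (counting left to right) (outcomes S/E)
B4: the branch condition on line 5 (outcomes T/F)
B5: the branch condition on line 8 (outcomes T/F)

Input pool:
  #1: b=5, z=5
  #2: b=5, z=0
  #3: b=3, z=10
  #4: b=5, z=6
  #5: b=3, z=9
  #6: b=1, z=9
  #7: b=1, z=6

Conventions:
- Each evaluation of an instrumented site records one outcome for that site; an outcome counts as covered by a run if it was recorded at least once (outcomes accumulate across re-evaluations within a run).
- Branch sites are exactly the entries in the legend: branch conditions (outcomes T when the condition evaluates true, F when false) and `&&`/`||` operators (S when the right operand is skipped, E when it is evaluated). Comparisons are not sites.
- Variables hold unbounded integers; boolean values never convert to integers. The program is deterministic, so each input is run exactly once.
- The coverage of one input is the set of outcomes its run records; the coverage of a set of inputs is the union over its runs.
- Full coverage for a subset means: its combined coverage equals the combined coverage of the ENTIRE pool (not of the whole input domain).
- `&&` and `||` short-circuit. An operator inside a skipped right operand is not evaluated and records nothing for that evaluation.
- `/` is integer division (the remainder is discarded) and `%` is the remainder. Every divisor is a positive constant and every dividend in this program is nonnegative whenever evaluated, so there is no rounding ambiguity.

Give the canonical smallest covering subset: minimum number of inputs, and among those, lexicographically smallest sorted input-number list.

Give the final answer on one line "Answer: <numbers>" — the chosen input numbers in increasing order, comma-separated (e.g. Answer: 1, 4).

input #1 (b=5, z=5): covers B1=F, B2=E, B3=E, B5=T
input #2 (b=5, z=0): covers B1=F, B2=E, B3=E, B5=T
input #3 (b=3, z=10): covers B1=F, B2=S, B5=F
input #4 (b=5, z=6): covers B1=F, B2=E, B3=E, B5=T
input #5 (b=3, z=9): covers B1=F, B2=S, B5=F
input #6 (b=1, z=9): covers B1=F, B2=S, B5=F
input #7 (b=1, z=6): covers B1=F, B2=S, B5=T
union over all inputs: B1=F, B2=S, B2=E, B3=E, B5=T, B5=F (6 outcomes)
every size-1 subset falls short of the 6 outcomes (best: 4/6)
the canonical winner is {1, 3}: size 2, full 6-outcome coverage, earliest index list among size-2 covers

Answer: 1, 3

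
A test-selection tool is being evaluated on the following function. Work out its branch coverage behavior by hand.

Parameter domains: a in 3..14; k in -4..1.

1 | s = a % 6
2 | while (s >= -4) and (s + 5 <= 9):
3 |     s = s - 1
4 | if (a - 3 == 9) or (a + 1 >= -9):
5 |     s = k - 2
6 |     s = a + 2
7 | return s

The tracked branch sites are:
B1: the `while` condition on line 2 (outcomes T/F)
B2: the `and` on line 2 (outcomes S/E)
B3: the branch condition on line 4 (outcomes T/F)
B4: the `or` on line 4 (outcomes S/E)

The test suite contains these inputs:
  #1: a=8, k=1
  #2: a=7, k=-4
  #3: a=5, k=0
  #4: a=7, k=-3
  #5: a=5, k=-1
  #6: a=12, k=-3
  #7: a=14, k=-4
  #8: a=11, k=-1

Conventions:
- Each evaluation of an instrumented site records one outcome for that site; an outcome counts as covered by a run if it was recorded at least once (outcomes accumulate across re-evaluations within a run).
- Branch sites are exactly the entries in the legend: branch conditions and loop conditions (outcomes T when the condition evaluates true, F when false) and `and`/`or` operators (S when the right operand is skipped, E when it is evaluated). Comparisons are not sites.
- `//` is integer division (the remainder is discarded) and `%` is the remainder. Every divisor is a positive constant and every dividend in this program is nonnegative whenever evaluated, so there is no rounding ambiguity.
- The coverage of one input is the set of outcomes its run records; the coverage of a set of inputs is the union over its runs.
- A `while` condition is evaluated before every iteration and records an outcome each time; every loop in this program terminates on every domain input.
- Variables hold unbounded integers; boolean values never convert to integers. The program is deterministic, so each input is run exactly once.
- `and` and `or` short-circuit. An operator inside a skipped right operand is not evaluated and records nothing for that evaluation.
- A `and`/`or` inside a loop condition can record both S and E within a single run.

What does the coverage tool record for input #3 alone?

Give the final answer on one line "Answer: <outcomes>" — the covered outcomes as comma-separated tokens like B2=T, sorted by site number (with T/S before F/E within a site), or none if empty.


Simulating input #3 (a=5, k=0) step by step:
  B2->E, B1->F, B4->E, B3->T
as a set, this run covers: B1=F, B2=E, B3=T, B4=E
Answer: B1=F, B2=E, B3=T, B4=E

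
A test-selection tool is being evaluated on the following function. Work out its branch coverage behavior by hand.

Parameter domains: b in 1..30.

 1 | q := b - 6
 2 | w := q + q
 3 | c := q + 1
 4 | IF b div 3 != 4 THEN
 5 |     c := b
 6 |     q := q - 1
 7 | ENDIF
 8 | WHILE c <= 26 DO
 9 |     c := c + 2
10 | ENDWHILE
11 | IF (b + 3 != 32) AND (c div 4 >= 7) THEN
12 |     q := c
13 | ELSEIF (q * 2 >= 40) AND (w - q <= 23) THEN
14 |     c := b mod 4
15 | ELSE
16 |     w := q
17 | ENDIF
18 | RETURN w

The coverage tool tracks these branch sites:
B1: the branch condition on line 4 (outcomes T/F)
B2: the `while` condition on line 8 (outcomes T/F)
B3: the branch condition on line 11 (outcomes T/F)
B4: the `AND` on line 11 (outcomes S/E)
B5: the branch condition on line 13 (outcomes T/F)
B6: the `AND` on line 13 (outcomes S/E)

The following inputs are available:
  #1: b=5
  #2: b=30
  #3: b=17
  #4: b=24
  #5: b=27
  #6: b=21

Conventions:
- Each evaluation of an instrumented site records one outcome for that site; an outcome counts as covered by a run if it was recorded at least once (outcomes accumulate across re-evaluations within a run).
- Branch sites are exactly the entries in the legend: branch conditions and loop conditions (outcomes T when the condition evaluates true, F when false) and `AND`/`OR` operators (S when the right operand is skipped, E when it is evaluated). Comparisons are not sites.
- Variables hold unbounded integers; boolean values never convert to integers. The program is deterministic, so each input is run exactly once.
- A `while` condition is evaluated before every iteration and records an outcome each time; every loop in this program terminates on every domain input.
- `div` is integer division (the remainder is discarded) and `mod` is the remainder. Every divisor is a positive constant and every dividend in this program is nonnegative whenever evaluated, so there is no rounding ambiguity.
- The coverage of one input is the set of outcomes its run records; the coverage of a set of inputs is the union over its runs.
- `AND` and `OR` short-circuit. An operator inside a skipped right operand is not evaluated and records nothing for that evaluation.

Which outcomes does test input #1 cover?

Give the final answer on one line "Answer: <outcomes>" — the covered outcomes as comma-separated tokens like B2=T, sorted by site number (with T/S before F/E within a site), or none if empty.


Simulating input #1 (b=5) step by step:
  B1->T, B2->T, B2->T, B2->T, B2->T, B2->T, B2->T, B2->T, B2->T, B2->T
  B2->T, B2->T, B2->F, B4->E, B3->F, B6->S, B5->F
collecting distinct outcomes: B1=T, B2=T, B2=F, B3=F, B4=E, B5=F, B6=S
Answer: B1=T, B2=T, B2=F, B3=F, B4=E, B5=F, B6=S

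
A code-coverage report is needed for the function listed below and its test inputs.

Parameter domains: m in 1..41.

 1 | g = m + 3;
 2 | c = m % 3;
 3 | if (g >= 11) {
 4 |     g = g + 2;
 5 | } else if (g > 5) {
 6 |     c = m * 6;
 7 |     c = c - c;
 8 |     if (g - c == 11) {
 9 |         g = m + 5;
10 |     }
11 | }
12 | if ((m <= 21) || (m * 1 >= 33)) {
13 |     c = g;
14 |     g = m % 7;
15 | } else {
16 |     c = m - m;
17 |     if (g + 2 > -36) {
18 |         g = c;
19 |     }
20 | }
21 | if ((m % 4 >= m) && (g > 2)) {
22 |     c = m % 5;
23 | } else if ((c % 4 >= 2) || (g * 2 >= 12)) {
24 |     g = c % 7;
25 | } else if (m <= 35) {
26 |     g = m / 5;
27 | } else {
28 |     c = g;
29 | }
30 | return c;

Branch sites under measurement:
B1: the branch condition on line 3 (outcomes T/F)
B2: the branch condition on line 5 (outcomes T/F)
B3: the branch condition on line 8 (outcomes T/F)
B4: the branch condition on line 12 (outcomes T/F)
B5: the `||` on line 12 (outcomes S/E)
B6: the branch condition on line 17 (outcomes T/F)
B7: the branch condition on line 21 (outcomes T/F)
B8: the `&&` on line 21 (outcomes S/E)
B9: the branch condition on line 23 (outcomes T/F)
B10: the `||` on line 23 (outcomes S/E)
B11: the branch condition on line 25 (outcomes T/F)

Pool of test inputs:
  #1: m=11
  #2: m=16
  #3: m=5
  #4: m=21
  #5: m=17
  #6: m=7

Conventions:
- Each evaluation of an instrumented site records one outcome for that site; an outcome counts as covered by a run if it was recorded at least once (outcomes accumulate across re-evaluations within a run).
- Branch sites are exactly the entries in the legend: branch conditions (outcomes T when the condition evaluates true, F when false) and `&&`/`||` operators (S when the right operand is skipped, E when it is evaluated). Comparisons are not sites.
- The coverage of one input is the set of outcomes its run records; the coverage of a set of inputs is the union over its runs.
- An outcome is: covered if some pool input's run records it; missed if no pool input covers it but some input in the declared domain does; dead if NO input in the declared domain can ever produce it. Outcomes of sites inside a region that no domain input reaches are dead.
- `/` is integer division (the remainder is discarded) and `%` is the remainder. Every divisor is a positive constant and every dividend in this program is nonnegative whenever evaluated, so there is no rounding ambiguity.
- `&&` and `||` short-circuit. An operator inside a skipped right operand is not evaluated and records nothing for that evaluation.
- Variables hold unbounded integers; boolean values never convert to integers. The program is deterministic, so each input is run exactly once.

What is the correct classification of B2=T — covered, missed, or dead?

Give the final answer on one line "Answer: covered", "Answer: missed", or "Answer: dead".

B2=T is recorded by pool input(s) 3, 6 -> covered

Answer: covered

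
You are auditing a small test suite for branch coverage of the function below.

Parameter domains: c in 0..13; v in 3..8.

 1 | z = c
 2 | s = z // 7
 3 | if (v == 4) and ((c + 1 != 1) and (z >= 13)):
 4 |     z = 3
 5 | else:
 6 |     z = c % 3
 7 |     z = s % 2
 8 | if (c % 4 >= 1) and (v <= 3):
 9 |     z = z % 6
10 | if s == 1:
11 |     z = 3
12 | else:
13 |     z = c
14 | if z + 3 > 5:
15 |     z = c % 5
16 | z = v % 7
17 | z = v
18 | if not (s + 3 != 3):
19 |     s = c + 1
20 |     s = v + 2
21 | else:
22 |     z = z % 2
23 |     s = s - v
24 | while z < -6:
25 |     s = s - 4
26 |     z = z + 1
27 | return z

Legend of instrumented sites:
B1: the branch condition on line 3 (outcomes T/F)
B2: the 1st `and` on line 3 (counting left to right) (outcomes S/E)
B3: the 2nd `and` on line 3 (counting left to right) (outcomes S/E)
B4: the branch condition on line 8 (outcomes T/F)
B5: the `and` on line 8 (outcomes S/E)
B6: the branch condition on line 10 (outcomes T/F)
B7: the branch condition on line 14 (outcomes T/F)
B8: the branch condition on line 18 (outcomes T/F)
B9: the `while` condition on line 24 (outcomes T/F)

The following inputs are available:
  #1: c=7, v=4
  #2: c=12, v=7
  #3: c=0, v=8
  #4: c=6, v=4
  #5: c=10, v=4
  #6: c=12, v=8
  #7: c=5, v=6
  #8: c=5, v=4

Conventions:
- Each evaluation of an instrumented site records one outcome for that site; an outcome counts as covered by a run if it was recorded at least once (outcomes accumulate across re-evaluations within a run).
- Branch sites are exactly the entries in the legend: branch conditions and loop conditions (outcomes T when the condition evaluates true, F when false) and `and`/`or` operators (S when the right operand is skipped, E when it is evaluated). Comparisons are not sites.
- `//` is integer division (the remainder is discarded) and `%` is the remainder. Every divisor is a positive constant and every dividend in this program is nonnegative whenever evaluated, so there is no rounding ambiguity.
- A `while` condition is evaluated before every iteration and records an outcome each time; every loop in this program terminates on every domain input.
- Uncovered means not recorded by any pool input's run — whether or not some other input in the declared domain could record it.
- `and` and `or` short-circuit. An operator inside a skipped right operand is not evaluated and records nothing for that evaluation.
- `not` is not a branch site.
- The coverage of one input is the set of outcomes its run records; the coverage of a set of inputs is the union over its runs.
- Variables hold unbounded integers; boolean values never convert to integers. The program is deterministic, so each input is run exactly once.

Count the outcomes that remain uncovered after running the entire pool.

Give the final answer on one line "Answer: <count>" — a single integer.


#1 (c=7, v=4) -> covered: B1=F, B2=E, B3=E, B4=F, B5=E, B6=T, B7=T, B8=F, B9=F
#2 (c=12, v=7) -> covered: B1=F, B2=S, B4=F, B5=S, B6=T, B7=T, B8=F, B9=F
#3 (c=0, v=8) -> covered: B1=F, B2=S, B4=F, B5=S, B6=F, B7=F, B8=T, B9=F
#4 (c=6, v=4) -> covered: B1=F, B2=E, B3=E, B4=F, B5=E, B6=F, B7=T, B8=T, B9=F
#5 (c=10, v=4) -> covered: B1=F, B2=E, B3=E, B4=F, B5=E, B6=T, B7=T, B8=F, B9=F
#6 (c=12, v=8) -> covered: B1=F, B2=S, B4=F, B5=S, B6=T, B7=T, B8=F, B9=F
#7 (c=5, v=6) -> covered: B1=F, B2=S, B4=F, B5=E, B6=F, B7=T, B8=T, B9=F
#8 (c=5, v=4) -> covered: B1=F, B2=E, B3=E, B4=F, B5=E, B6=F, B7=T, B8=T, B9=F
union over the pool: B1=F, B2=S, B2=E, B3=E, B4=F, B5=S, B5=E, B6=T, B6=F, B7=T, B7=F, B8=T, B8=F, B9=F
uncovered (4 of 18): B1=T, B3=S, B4=T, B9=T
Answer: 4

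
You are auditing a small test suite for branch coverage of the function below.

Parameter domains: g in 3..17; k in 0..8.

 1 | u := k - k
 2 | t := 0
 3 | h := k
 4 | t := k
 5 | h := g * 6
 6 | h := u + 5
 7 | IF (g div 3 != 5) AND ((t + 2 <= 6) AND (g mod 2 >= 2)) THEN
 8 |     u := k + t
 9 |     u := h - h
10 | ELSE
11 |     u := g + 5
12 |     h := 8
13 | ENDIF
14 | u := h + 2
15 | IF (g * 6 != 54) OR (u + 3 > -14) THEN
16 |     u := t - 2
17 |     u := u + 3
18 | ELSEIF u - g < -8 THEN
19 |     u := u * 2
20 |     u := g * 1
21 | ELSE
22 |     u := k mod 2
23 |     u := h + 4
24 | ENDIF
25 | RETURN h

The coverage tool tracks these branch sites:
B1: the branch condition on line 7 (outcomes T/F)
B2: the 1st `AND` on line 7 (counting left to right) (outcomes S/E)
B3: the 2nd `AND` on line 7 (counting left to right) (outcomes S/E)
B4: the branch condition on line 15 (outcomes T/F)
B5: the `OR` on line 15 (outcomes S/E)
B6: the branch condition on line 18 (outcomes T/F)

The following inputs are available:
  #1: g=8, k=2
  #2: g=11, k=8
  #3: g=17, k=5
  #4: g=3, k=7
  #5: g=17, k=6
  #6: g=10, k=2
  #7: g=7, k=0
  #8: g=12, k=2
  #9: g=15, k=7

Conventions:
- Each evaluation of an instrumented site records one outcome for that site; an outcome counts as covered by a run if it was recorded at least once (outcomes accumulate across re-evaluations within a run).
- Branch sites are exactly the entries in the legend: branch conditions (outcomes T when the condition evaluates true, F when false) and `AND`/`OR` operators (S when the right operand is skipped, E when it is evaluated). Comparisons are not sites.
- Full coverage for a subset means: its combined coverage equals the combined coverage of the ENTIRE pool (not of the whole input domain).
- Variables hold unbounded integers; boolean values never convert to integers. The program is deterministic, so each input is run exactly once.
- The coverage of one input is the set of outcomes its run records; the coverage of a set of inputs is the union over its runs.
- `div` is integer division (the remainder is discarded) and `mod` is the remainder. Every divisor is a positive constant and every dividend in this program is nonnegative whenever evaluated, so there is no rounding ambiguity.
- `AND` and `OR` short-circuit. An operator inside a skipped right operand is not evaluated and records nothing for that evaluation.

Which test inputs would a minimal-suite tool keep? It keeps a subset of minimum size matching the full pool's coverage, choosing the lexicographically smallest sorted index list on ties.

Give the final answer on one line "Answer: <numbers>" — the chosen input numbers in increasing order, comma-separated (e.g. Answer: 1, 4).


#1 (g=8, k=2) -> B2->E, B3->E, B1->F, B5->S, B4->T; covered: B1=F, B2=E, B3=E, B4=T, B5=S
#2 (g=11, k=8) -> B2->E, B3->S, B1->F, B5->S, B4->T; covered: B1=F, B2=E, B3=S, B4=T, B5=S
#3 (g=17, k=5) -> B2->S, B1->F, B5->S, B4->T; covered: B1=F, B2=S, B4=T, B5=S
#4 (g=3, k=7) -> B2->E, B3->S, B1->F, B5->S, B4->T; covered: B1=F, B2=E, B3=S, B4=T, B5=S
#5 (g=17, k=6) -> B2->S, B1->F, B5->S, B4->T; covered: B1=F, B2=S, B4=T, B5=S
#6 (g=10, k=2) -> B2->E, B3->E, B1->F, B5->S, B4->T; covered: B1=F, B2=E, B3=E, B4=T, B5=S
#7 (g=7, k=0) -> B2->E, B3->E, B1->F, B5->S, B4->T; covered: B1=F, B2=E, B3=E, B4=T, B5=S
#8 (g=12, k=2) -> B2->E, B3->E, B1->F, B5->S, B4->T; covered: B1=F, B2=E, B3=E, B4=T, B5=S
#9 (g=15, k=7) -> B2->S, B1->F, B5->S, B4->T; covered: B1=F, B2=S, B4=T, B5=S
union over all inputs: B1=F, B2=S, B2=E, B3=S, B3=E, B4=T, B5=S (7 outcomes)
every size-1 subset falls short of the 7 outcomes (best: 5/7)
every size-2 subset falls short of the 7 outcomes (best: 6/7)
the canonical winner is {1, 2, 3}: size 3, full 7-outcome coverage, earliest index list among size-3 covers
Answer: 1, 2, 3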